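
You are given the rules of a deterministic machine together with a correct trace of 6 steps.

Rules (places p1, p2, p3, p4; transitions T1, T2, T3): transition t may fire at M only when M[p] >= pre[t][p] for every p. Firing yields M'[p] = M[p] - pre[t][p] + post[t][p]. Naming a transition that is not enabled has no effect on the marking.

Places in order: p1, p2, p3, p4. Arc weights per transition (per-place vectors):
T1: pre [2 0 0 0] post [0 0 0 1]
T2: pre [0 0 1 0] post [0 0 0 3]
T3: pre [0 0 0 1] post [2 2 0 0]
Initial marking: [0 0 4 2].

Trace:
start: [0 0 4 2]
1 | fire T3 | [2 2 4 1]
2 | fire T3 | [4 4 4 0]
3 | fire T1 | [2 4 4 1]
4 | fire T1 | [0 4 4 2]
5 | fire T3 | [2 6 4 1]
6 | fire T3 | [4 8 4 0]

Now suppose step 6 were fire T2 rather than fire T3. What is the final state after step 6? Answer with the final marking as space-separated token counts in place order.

2 6 3 4

(re-executing from step 6 with the substitution; state before step 6: [2 6 4 1])
6 | fire T2 | [2 6 3 4]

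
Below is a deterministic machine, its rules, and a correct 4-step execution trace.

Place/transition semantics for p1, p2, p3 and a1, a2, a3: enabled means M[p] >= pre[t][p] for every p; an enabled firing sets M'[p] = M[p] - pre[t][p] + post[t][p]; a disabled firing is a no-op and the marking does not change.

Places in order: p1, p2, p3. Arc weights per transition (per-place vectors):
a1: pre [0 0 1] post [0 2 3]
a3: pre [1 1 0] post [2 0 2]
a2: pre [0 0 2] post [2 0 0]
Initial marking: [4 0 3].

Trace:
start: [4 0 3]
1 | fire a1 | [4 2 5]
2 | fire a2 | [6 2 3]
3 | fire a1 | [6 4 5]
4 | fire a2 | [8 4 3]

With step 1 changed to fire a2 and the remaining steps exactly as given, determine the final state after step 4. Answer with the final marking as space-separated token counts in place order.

(re-executing from step 1 with the substitution; state before step 1: [4 0 3])
1 | fire a2 | [6 0 1]
2 | fire a2 | [6 0 1]
3 | fire a1 | [6 2 3]
4 | fire a2 | [8 2 1]

8 2 1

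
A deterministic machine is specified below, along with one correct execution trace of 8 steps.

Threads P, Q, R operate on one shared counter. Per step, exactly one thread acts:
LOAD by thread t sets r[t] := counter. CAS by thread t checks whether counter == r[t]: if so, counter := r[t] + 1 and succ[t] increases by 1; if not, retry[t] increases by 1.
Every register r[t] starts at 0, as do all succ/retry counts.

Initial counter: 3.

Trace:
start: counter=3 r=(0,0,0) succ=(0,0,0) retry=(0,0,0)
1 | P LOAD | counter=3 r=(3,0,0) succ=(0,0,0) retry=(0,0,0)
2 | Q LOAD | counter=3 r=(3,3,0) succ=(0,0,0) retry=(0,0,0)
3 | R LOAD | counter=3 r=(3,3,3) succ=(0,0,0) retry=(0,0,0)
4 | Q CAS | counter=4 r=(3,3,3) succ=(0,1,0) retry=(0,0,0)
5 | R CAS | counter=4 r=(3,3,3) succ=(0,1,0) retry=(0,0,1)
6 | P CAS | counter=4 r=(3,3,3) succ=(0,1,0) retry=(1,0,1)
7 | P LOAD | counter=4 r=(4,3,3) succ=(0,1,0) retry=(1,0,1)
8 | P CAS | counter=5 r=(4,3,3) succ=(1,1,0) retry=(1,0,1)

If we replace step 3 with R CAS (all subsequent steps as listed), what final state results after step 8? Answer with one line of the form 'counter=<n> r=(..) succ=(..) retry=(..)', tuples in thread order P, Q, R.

counter=5 r=(4,3,0) succ=(1,1,0) retry=(1,0,2)

(re-executing from step 3 with the substitution; state before step 3: counter=3 r=(3,3,0) succ=(0,0,0) retry=(0,0,0))
3 | R CAS | counter=3 r=(3,3,0) succ=(0,0,0) retry=(0,0,1)
4 | Q CAS | counter=4 r=(3,3,0) succ=(0,1,0) retry=(0,0,1)
5 | R CAS | counter=4 r=(3,3,0) succ=(0,1,0) retry=(0,0,2)
6 | P CAS | counter=4 r=(3,3,0) succ=(0,1,0) retry=(1,0,2)
7 | P LOAD | counter=4 r=(4,3,0) succ=(0,1,0) retry=(1,0,2)
8 | P CAS | counter=5 r=(4,3,0) succ=(1,1,0) retry=(1,0,2)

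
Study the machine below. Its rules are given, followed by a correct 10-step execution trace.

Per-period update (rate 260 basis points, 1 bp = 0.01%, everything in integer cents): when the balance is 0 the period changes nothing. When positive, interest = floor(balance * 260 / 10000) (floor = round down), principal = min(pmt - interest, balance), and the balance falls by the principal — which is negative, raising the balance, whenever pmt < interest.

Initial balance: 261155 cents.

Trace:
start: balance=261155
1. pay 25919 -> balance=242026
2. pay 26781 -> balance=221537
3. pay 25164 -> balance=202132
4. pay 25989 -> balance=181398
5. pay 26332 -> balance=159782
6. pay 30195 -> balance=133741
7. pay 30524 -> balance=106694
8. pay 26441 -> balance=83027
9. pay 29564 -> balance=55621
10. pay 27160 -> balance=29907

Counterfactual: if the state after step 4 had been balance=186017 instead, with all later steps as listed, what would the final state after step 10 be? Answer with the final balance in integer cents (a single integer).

35293

state after step 4 := balance=186017
5. pay 26332 -> balance=164521
6. pay 30195 -> balance=138603
7. pay 30524 -> balance=111682
8. pay 26441 -> balance=88144
9. pay 29564 -> balance=60871
10. pay 27160 -> balance=35293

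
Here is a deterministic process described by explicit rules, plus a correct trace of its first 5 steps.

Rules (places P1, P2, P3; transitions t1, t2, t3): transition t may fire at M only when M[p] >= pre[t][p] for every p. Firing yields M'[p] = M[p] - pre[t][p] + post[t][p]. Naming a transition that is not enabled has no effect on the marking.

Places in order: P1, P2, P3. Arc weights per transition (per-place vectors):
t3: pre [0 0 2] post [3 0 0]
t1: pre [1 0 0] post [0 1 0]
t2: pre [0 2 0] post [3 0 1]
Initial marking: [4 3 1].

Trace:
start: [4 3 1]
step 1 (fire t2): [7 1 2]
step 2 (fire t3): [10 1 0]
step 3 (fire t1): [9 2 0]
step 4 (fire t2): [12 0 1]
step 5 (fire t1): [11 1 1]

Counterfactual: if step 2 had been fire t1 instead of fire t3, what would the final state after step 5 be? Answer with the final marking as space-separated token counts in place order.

7 2 3

(re-executing from step 2 with the substitution; state before step 2: [7 1 2])
step 2 (fire t1): [6 2 2]
step 3 (fire t1): [5 3 2]
step 4 (fire t2): [8 1 3]
step 5 (fire t1): [7 2 3]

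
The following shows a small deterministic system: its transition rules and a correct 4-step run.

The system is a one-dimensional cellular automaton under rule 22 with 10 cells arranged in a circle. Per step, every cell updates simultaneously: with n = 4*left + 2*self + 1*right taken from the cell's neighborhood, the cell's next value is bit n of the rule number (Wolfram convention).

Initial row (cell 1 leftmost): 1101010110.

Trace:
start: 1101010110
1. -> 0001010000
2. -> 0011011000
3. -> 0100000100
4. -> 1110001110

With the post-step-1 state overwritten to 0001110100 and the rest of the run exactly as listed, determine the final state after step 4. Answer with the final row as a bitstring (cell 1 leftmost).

state after step 1 := 0001110100
2. -> 0010000110
3. -> 0111001001
4. -> 0000111111

0000111111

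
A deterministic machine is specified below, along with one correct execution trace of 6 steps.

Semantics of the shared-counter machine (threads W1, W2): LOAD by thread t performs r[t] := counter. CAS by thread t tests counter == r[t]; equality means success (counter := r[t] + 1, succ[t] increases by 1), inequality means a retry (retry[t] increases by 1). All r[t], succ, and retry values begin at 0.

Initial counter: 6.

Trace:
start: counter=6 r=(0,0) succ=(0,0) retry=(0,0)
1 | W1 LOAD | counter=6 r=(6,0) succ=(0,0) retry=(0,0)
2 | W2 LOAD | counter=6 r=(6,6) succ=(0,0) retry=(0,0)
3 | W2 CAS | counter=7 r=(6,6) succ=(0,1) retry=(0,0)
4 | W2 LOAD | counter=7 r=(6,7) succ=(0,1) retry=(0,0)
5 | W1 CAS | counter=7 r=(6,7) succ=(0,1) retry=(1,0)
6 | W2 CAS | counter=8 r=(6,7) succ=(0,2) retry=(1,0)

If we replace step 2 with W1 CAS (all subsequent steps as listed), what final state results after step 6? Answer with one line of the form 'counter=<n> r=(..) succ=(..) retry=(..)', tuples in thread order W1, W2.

counter=8 r=(6,7) succ=(1,1) retry=(1,1)

(re-executing from step 2 with the substitution; state before step 2: counter=6 r=(6,0) succ=(0,0) retry=(0,0))
2 | W1 CAS | counter=7 r=(6,0) succ=(1,0) retry=(0,0)
3 | W2 CAS | counter=7 r=(6,0) succ=(1,0) retry=(0,1)
4 | W2 LOAD | counter=7 r=(6,7) succ=(1,0) retry=(0,1)
5 | W1 CAS | counter=7 r=(6,7) succ=(1,0) retry=(1,1)
6 | W2 CAS | counter=8 r=(6,7) succ=(1,1) retry=(1,1)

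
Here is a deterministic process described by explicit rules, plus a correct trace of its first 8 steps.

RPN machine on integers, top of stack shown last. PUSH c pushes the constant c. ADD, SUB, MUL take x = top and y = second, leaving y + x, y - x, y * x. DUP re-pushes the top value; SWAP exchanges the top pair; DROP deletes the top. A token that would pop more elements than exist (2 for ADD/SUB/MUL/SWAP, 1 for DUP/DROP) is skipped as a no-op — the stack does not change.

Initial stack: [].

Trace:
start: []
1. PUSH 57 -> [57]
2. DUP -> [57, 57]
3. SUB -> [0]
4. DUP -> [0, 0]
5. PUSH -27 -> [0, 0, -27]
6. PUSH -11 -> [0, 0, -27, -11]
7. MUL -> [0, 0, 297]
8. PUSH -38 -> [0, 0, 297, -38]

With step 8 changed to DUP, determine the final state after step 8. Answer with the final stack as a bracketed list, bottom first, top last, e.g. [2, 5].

(re-executing from step 8 with the substitution; state before step 8: [0, 0, 297])
8. DUP -> [0, 0, 297, 297]

[0, 0, 297, 297]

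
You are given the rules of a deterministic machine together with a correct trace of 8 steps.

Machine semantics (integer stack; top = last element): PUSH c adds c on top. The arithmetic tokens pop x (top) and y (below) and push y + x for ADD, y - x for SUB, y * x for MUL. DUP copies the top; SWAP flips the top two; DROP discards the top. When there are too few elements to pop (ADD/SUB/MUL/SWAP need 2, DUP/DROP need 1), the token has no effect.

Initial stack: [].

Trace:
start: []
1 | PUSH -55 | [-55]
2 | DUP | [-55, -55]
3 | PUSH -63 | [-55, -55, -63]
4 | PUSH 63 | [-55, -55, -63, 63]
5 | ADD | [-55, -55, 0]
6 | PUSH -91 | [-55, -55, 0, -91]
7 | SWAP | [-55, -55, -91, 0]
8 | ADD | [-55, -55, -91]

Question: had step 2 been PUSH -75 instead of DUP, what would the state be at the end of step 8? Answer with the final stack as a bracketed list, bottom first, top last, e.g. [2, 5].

[-55, -75, -91]

(re-executing from step 2 with the substitution; state before step 2: [-55])
2 | PUSH -75 | [-55, -75]
3 | PUSH -63 | [-55, -75, -63]
4 | PUSH 63 | [-55, -75, -63, 63]
5 | ADD | [-55, -75, 0]
6 | PUSH -91 | [-55, -75, 0, -91]
7 | SWAP | [-55, -75, -91, 0]
8 | ADD | [-55, -75, -91]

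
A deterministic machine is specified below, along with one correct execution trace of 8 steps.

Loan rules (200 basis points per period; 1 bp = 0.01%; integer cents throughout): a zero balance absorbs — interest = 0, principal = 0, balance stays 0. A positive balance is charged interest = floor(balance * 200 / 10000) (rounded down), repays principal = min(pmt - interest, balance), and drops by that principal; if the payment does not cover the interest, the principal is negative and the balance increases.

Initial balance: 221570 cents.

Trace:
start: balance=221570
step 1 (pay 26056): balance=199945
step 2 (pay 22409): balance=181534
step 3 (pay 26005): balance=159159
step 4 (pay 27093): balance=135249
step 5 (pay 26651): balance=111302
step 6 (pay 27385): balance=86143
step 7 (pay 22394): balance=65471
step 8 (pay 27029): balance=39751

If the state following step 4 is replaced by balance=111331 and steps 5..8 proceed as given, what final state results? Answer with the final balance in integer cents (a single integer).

state after step 4 := balance=111331
step 5 (pay 26651): balance=86906
step 6 (pay 27385): balance=61259
step 7 (pay 22394): balance=40090
step 8 (pay 27029): balance=13862

13862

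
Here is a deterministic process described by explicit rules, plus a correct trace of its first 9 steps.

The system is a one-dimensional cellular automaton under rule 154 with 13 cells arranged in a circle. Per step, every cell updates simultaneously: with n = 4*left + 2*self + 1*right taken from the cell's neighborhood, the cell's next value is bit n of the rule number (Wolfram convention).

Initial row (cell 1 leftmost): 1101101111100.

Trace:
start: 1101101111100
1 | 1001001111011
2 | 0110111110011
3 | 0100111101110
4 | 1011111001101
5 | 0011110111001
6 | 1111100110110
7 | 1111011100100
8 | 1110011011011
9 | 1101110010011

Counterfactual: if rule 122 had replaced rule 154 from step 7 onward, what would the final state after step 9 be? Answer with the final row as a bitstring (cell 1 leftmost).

(re-executing steps 7..9 under rule 122; state before step 7: 1111100110110)
7 | 1000111111111
8 | 1101100000000
9 | 1111110000001

1111110000001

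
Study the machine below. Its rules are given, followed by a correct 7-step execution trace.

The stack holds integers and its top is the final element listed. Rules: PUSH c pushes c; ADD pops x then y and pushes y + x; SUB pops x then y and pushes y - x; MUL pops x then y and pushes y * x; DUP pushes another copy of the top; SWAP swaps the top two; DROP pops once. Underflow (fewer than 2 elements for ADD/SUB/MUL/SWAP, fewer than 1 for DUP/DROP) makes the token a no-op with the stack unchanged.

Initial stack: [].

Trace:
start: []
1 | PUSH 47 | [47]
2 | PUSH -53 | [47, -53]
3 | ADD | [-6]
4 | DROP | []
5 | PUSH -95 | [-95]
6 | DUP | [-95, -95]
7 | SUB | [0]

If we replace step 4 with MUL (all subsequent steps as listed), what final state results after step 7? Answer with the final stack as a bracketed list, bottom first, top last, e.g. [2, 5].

(re-executing from step 4 with the substitution; state before step 4: [-6])
4 | MUL | [-6]
5 | PUSH -95 | [-6, -95]
6 | DUP | [-6, -95, -95]
7 | SUB | [-6, 0]

[-6, 0]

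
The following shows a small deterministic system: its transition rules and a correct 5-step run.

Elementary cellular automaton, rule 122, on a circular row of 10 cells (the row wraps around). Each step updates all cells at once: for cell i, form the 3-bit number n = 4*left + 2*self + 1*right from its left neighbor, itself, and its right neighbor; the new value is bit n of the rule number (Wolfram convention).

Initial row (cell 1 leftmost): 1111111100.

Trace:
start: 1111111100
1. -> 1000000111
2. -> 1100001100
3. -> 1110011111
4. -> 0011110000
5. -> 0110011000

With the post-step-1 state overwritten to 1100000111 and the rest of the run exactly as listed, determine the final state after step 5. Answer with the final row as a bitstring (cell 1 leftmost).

state after step 1 := 1100000111
2. -> 0110001100
3. -> 1111011110
4. -> 1001110011
5. -> 1111011110

1111011110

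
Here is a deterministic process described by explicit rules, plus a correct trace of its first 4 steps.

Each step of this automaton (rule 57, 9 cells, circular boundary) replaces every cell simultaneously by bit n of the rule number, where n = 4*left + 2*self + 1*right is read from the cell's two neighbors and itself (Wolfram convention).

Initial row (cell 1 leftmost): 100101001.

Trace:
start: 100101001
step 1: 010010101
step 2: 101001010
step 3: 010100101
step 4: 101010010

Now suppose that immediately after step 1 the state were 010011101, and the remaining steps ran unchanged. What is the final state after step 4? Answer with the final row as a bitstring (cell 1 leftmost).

state after step 1 := 010011101
step 2: 101010010
step 3: 010101001
step 4: 101010100

101010100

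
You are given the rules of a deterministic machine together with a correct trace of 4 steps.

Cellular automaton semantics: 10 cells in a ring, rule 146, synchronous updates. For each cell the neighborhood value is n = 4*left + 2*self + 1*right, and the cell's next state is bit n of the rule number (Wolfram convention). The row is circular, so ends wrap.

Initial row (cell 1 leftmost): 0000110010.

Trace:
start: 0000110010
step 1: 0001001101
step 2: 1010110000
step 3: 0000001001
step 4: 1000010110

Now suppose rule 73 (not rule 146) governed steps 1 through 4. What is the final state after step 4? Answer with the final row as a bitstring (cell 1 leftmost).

(re-executing steps 1..4 under rule 73; state before step 1: 0000110010)
step 1: 1110110000
step 2: 1010110110
step 3: 0000110110
step 4: 1110110110

1110110110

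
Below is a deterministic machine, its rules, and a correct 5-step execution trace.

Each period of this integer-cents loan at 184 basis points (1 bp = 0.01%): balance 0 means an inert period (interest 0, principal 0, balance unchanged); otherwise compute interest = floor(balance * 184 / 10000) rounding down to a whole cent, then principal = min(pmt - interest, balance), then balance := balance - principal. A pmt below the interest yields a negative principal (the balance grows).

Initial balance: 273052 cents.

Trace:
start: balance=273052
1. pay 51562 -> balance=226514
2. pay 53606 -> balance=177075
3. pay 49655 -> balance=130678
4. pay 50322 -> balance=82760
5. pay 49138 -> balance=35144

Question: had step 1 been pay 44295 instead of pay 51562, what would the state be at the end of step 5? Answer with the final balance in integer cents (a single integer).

(re-executing from step 1 with the substitution; state before step 1: balance=273052)
1. pay 44295 -> balance=233781
2. pay 53606 -> balance=184476
3. pay 49655 -> balance=138215
4. pay 50322 -> balance=90436
5. pay 49138 -> balance=42962

42962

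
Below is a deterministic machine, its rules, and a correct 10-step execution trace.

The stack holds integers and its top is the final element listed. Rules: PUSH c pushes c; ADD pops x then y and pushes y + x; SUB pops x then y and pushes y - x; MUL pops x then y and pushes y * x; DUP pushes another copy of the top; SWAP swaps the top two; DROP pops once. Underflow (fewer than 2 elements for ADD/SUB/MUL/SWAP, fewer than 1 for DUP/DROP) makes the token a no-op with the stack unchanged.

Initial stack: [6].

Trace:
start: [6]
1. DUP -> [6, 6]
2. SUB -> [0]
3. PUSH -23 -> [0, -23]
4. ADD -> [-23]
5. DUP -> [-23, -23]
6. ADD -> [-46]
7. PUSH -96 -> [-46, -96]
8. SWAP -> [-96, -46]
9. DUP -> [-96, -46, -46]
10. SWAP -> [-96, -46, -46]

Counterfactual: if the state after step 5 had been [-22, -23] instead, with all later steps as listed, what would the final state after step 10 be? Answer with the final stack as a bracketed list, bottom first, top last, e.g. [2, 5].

state after step 5 := [-22, -23]
6. ADD -> [-45]
7. PUSH -96 -> [-45, -96]
8. SWAP -> [-96, -45]
9. DUP -> [-96, -45, -45]
10. SWAP -> [-96, -45, -45]

[-96, -45, -45]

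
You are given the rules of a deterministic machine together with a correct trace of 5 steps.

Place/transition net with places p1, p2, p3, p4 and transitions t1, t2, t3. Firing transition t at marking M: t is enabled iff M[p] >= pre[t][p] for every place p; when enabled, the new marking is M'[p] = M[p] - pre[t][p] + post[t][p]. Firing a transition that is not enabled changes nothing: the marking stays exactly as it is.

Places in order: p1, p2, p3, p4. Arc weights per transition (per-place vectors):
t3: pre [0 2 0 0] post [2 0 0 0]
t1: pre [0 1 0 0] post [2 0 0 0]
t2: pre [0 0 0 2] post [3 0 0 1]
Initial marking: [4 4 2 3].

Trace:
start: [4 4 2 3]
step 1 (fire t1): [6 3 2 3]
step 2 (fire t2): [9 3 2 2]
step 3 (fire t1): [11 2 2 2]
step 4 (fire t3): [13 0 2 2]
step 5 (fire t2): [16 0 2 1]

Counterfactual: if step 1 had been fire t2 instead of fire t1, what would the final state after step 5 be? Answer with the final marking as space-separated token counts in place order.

(re-executing from step 1 with the substitution; state before step 1: [4 4 2 3])
step 1 (fire t2): [7 4 2 2]
step 2 (fire t2): [10 4 2 1]
step 3 (fire t1): [12 3 2 1]
step 4 (fire t3): [14 1 2 1]
step 5 (fire t2): [14 1 2 1]

14 1 2 1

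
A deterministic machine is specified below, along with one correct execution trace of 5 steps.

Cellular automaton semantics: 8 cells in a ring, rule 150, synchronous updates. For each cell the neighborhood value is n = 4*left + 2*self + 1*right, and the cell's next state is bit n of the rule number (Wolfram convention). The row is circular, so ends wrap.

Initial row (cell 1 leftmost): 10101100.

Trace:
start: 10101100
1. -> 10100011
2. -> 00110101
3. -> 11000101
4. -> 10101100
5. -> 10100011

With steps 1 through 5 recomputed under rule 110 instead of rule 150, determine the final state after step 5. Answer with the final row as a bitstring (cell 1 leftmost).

00110001

(re-executing steps 1..5 under rule 110; state before step 1: 10101100)
1. -> 11111101
2. -> 00000111
3. -> 00001101
4. -> 00011111
5. -> 00110001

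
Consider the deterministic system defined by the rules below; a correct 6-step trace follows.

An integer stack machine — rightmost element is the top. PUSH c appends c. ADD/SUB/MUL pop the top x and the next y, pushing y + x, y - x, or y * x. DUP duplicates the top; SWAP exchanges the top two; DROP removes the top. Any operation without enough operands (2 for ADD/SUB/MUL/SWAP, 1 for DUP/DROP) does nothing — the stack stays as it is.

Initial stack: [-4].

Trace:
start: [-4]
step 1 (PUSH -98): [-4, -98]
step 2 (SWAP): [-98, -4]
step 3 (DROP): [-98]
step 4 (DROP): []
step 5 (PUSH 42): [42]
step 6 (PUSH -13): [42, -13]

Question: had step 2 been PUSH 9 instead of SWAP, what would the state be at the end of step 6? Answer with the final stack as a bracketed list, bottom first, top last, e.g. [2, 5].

[-4, 42, -13]

(re-executing from step 2 with the substitution; state before step 2: [-4, -98])
step 2 (PUSH 9): [-4, -98, 9]
step 3 (DROP): [-4, -98]
step 4 (DROP): [-4]
step 5 (PUSH 42): [-4, 42]
step 6 (PUSH -13): [-4, 42, -13]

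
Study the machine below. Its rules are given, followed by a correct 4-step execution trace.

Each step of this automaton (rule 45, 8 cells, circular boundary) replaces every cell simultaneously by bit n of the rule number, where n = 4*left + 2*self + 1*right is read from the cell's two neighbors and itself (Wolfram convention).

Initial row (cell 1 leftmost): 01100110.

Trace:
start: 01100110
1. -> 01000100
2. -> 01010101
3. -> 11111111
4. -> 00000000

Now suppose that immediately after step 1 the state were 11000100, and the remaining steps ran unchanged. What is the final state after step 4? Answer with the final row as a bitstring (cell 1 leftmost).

10010000

state after step 1 := 11000100
2. -> 10010100
3. -> 10011100
4. -> 10010000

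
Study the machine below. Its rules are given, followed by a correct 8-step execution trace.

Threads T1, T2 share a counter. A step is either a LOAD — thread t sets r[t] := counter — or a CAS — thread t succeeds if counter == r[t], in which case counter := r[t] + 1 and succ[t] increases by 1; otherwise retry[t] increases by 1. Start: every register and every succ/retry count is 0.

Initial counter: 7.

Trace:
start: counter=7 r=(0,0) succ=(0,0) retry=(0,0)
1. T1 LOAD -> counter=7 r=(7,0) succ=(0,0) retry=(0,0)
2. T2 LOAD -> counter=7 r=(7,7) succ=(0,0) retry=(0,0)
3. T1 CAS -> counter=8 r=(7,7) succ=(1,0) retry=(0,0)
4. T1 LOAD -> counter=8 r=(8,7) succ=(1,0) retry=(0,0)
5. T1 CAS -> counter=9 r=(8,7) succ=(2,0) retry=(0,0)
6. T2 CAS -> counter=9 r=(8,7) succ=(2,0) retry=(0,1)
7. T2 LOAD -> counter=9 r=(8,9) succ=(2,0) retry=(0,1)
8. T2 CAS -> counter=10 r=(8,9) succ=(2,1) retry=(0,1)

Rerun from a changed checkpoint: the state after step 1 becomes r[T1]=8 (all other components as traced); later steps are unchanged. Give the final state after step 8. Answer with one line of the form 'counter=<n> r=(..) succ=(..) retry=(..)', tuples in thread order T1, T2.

counter=9 r=(7,8) succ=(1,1) retry=(1,1)

state after step 1 := counter=7 r=(8,0) succ=(0,0) retry=(0,0)
2. T2 LOAD -> counter=7 r=(8,7) succ=(0,0) retry=(0,0)
3. T1 CAS -> counter=7 r=(8,7) succ=(0,0) retry=(1,0)
4. T1 LOAD -> counter=7 r=(7,7) succ=(0,0) retry=(1,0)
5. T1 CAS -> counter=8 r=(7,7) succ=(1,0) retry=(1,0)
6. T2 CAS -> counter=8 r=(7,7) succ=(1,0) retry=(1,1)
7. T2 LOAD -> counter=8 r=(7,8) succ=(1,0) retry=(1,1)
8. T2 CAS -> counter=9 r=(7,8) succ=(1,1) retry=(1,1)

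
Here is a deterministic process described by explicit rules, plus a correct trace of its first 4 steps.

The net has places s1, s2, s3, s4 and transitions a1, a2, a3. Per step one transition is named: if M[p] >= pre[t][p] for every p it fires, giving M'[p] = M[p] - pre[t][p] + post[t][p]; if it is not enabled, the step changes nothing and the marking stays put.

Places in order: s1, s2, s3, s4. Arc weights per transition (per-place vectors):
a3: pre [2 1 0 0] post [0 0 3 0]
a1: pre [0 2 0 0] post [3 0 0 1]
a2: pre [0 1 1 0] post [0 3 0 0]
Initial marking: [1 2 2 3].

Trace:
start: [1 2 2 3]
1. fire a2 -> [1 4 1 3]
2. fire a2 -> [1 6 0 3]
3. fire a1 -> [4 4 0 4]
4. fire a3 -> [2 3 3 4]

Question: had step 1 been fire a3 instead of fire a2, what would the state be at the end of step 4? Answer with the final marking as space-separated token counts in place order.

(re-executing from step 1 with the substitution; state before step 1: [1 2 2 3])
1. fire a3 -> [1 2 2 3]
2. fire a2 -> [1 4 1 3]
3. fire a1 -> [4 2 1 4]
4. fire a3 -> [2 1 4 4]

2 1 4 4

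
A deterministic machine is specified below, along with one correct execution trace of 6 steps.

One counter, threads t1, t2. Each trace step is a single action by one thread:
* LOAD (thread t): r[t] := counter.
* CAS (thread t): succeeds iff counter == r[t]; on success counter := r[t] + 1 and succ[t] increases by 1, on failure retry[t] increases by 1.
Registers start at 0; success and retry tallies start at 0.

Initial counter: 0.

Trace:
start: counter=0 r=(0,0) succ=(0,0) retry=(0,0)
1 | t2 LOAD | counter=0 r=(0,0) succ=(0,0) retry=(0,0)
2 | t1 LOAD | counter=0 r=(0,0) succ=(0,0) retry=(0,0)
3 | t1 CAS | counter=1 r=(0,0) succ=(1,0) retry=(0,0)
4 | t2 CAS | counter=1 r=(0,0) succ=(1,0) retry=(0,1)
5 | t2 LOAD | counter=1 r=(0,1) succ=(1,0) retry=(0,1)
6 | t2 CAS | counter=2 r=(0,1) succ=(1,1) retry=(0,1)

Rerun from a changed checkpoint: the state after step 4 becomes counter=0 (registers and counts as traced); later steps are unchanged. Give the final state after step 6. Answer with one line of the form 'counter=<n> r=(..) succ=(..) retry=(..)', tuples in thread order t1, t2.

counter=1 r=(0,0) succ=(1,1) retry=(0,1)

state after step 4 := counter=0 r=(0,0) succ=(1,0) retry=(0,1)
5 | t2 LOAD | counter=0 r=(0,0) succ=(1,0) retry=(0,1)
6 | t2 CAS | counter=1 r=(0,0) succ=(1,1) retry=(0,1)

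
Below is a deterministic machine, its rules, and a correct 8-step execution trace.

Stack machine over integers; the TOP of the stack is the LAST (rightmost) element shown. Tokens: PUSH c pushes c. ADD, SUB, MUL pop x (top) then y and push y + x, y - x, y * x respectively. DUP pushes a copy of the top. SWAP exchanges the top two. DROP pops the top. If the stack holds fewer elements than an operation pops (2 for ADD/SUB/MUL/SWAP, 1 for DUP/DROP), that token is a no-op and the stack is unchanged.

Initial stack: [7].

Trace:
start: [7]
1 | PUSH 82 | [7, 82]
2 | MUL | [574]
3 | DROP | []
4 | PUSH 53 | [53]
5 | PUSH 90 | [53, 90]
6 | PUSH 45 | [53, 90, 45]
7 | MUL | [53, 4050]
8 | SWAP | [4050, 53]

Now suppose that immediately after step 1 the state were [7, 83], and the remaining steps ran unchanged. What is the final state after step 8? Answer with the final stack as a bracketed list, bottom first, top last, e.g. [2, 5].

[4050, 53]

state after step 1 := [7, 83]
2 | MUL | [581]
3 | DROP | []
4 | PUSH 53 | [53]
5 | PUSH 90 | [53, 90]
6 | PUSH 45 | [53, 90, 45]
7 | MUL | [53, 4050]
8 | SWAP | [4050, 53]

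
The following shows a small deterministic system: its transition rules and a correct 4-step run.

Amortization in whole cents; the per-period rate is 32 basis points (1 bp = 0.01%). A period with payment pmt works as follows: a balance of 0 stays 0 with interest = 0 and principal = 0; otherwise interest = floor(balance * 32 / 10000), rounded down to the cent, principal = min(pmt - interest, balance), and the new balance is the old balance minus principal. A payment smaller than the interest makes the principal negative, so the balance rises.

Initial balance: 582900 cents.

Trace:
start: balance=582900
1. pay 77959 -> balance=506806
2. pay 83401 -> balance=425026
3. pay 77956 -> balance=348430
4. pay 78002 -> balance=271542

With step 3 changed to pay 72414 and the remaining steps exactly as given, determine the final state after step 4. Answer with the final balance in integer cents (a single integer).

(re-executing from step 3 with the substitution; state before step 3: balance=425026)
3. pay 72414 -> balance=353972
4. pay 78002 -> balance=277102

277102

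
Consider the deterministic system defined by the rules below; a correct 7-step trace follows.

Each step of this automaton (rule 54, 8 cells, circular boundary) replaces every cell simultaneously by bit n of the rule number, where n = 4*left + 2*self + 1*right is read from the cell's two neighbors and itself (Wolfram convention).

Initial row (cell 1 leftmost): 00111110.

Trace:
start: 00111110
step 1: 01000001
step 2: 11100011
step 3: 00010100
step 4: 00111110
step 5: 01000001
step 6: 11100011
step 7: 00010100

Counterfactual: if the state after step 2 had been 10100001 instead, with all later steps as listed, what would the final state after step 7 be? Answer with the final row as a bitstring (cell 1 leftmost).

state after step 2 := 10100001
step 3: 01110010
step 4: 10001111
step 5: 01010000
step 6: 11111000
step 7: 00000101

00000101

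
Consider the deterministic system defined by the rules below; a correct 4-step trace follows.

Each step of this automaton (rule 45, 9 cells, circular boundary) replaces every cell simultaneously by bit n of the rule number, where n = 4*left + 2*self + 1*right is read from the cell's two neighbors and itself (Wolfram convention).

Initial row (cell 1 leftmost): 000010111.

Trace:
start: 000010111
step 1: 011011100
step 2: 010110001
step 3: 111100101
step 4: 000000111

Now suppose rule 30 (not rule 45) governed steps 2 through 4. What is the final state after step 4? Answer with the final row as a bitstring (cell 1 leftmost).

101000000

(re-executing steps 2..4 under rule 30; state before step 2: 011011100)
step 2: 110010010
step 3: 101111110
step 4: 101000000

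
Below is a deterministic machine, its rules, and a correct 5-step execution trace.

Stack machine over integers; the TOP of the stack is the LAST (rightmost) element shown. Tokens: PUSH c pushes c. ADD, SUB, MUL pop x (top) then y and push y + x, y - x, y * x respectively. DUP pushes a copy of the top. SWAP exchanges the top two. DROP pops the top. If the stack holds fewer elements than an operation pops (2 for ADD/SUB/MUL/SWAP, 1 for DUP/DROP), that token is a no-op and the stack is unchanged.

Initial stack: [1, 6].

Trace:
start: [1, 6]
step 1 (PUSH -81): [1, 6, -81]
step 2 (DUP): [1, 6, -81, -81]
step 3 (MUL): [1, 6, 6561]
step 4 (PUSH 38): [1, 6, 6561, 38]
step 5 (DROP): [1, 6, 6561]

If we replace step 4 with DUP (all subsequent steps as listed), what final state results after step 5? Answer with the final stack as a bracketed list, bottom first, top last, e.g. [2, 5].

[1, 6, 6561]

(re-executing from step 4 with the substitution; state before step 4: [1, 6, 6561])
step 4 (DUP): [1, 6, 6561, 6561]
step 5 (DROP): [1, 6, 6561]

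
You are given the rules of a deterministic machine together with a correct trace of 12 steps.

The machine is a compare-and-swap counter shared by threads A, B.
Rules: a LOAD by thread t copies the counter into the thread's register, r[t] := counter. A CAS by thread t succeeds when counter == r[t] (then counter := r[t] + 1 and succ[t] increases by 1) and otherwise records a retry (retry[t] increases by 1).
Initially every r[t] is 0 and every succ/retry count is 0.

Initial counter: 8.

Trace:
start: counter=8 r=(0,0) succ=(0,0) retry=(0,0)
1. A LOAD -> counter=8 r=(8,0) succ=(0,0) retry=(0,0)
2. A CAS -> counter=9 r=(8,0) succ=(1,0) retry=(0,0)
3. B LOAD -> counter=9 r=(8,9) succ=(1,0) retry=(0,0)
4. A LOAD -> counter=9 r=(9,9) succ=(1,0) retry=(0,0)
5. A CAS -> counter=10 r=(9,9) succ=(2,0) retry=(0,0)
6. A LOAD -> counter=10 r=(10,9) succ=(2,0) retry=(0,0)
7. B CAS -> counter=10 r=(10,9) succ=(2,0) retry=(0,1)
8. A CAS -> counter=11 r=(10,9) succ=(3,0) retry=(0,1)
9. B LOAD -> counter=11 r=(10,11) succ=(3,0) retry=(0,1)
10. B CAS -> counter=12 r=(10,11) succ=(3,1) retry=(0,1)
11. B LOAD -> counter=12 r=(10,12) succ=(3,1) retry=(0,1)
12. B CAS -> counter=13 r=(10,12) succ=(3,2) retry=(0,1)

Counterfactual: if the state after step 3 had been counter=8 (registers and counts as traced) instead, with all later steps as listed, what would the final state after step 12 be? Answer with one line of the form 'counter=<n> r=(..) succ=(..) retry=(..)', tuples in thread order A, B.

counter=12 r=(9,11) succ=(2,3) retry=(1,0)

state after step 3 := counter=8 r=(8,9) succ=(1,0) retry=(0,0)
4. A LOAD -> counter=8 r=(8,9) succ=(1,0) retry=(0,0)
5. A CAS -> counter=9 r=(8,9) succ=(2,0) retry=(0,0)
6. A LOAD -> counter=9 r=(9,9) succ=(2,0) retry=(0,0)
7. B CAS -> counter=10 r=(9,9) succ=(2,1) retry=(0,0)
8. A CAS -> counter=10 r=(9,9) succ=(2,1) retry=(1,0)
9. B LOAD -> counter=10 r=(9,10) succ=(2,1) retry=(1,0)
10. B CAS -> counter=11 r=(9,10) succ=(2,2) retry=(1,0)
11. B LOAD -> counter=11 r=(9,11) succ=(2,2) retry=(1,0)
12. B CAS -> counter=12 r=(9,11) succ=(2,3) retry=(1,0)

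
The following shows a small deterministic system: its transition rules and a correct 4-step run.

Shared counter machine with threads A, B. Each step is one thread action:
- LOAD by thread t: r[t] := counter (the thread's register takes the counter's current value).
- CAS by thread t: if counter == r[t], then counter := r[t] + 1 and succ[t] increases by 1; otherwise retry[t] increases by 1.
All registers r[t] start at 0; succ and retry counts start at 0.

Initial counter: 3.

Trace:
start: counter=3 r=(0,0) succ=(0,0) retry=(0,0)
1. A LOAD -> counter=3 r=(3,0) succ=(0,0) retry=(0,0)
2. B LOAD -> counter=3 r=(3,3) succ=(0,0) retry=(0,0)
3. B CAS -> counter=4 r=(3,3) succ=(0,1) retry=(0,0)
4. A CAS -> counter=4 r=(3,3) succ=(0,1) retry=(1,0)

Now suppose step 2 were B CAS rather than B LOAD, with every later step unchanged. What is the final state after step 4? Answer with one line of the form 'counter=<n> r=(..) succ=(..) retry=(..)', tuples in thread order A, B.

(re-executing from step 2 with the substitution; state before step 2: counter=3 r=(3,0) succ=(0,0) retry=(0,0))
2. B CAS -> counter=3 r=(3,0) succ=(0,0) retry=(0,1)
3. B CAS -> counter=3 r=(3,0) succ=(0,0) retry=(0,2)
4. A CAS -> counter=4 r=(3,0) succ=(1,0) retry=(0,2)

counter=4 r=(3,0) succ=(1,0) retry=(0,2)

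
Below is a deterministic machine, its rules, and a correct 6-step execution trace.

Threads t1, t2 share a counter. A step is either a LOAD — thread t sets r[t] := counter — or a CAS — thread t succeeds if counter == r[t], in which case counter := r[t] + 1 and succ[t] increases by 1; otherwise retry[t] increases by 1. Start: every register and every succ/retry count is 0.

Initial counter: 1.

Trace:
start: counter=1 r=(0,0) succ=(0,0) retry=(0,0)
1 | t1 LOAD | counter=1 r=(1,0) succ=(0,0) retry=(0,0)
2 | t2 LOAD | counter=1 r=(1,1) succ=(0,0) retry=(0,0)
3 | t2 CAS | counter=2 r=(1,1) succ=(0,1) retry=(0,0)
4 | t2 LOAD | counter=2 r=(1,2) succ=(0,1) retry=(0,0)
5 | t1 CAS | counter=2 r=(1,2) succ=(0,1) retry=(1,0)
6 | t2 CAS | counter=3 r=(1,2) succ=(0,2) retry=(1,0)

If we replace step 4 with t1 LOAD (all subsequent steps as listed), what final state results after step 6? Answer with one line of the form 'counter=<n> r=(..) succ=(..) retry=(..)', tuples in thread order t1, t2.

counter=3 r=(2,1) succ=(1,1) retry=(0,1)

(re-executing from step 4 with the substitution; state before step 4: counter=2 r=(1,1) succ=(0,1) retry=(0,0))
4 | t1 LOAD | counter=2 r=(2,1) succ=(0,1) retry=(0,0)
5 | t1 CAS | counter=3 r=(2,1) succ=(1,1) retry=(0,0)
6 | t2 CAS | counter=3 r=(2,1) succ=(1,1) retry=(0,1)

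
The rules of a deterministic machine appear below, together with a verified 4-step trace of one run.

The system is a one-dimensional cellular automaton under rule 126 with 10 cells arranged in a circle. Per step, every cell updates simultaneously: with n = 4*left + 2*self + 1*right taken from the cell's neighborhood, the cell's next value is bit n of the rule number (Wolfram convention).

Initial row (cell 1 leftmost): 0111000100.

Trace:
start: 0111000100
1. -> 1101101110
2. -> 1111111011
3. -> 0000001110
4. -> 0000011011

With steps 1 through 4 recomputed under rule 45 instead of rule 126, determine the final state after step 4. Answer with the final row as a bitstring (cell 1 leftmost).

(re-executing steps 1..4 under rule 45; state before step 1: 0111000100)
1. -> 0100010101
2. -> 1101011111
3. -> 0011110000
4. -> 1010000111

1010000111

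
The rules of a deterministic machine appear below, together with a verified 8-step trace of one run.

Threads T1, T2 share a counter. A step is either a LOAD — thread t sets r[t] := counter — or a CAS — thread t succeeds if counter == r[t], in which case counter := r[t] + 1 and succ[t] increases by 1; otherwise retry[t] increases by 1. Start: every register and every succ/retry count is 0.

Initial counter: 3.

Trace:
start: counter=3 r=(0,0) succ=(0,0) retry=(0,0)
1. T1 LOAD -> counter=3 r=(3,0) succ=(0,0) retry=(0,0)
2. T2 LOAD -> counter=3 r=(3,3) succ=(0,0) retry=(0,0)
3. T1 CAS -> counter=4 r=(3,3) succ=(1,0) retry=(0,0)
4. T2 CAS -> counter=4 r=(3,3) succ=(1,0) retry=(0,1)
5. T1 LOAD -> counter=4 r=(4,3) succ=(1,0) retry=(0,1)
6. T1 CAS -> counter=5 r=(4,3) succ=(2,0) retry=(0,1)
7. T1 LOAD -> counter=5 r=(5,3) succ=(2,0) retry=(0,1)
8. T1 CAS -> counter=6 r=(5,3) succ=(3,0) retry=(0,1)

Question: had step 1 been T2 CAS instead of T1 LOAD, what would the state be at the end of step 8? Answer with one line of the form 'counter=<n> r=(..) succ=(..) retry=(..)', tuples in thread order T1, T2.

counter=6 r=(5,3) succ=(2,1) retry=(1,1)

(re-executing from step 1 with the substitution; state before step 1: counter=3 r=(0,0) succ=(0,0) retry=(0,0))
1. T2 CAS -> counter=3 r=(0,0) succ=(0,0) retry=(0,1)
2. T2 LOAD -> counter=3 r=(0,3) succ=(0,0) retry=(0,1)
3. T1 CAS -> counter=3 r=(0,3) succ=(0,0) retry=(1,1)
4. T2 CAS -> counter=4 r=(0,3) succ=(0,1) retry=(1,1)
5. T1 LOAD -> counter=4 r=(4,3) succ=(0,1) retry=(1,1)
6. T1 CAS -> counter=5 r=(4,3) succ=(1,1) retry=(1,1)
7. T1 LOAD -> counter=5 r=(5,3) succ=(1,1) retry=(1,1)
8. T1 CAS -> counter=6 r=(5,3) succ=(2,1) retry=(1,1)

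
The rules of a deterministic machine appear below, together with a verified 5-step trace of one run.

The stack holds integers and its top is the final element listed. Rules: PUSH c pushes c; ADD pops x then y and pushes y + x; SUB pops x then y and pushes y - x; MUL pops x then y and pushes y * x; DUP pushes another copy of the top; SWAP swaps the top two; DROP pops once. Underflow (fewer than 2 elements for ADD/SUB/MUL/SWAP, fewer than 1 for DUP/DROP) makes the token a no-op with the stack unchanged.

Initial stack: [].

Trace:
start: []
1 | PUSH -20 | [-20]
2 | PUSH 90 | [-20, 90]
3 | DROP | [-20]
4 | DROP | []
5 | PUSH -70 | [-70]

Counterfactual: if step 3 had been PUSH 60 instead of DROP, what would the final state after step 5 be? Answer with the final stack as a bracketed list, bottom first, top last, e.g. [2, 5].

(re-executing from step 3 with the substitution; state before step 3: [-20, 90])
3 | PUSH 60 | [-20, 90, 60]
4 | DROP | [-20, 90]
5 | PUSH -70 | [-20, 90, -70]

[-20, 90, -70]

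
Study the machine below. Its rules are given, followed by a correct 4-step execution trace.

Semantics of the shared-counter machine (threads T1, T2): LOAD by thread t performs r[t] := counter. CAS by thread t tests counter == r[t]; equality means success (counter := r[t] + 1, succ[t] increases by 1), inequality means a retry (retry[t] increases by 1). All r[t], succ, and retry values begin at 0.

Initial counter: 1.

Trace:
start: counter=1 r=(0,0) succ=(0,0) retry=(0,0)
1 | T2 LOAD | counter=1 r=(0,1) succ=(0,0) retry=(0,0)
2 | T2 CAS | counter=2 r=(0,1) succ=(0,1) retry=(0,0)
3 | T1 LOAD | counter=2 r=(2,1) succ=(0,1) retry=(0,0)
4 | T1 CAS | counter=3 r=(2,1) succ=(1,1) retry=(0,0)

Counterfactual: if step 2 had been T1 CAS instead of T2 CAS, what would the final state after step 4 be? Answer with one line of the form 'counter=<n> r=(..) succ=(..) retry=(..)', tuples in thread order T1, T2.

(re-executing from step 2 with the substitution; state before step 2: counter=1 r=(0,1) succ=(0,0) retry=(0,0))
2 | T1 CAS | counter=1 r=(0,1) succ=(0,0) retry=(1,0)
3 | T1 LOAD | counter=1 r=(1,1) succ=(0,0) retry=(1,0)
4 | T1 CAS | counter=2 r=(1,1) succ=(1,0) retry=(1,0)

counter=2 r=(1,1) succ=(1,0) retry=(1,0)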